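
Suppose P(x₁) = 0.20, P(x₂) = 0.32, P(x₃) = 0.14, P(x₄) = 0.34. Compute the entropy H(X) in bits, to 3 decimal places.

1.917 bits

H = −Σ pᵢ log₂ pᵢ.
−0.20·log₂(0.20) = 0.4644
−0.32·log₂(0.32) = 0.5260
−0.14·log₂(0.14) = 0.3971
−0.34·log₂(0.34) = 0.5292
Sum ≈ 1.9167 → 1.917 bits.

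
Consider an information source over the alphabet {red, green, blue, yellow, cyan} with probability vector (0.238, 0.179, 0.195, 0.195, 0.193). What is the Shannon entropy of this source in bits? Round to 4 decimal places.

2.3150 bits

H = −Σ pᵢ log₂ pᵢ.
−0.238·log₂(0.238) = 0.4929
−0.179·log₂(0.179) = 0.4443
−0.195·log₂(0.195) = 0.4599
−0.195·log₂(0.195) = 0.4599
−0.193·log₂(0.193) = 0.4581
Sum ≈ 2.3150 → 2.3150 bits.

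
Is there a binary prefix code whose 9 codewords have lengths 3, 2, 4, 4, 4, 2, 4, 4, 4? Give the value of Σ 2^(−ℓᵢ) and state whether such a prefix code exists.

1; yes

With common denominator 2^4 = 16: Σ 2^(−ℓᵢ) = 2/16 + 4/16 + 1/16 + 1/16 + 1/16 + 4/16 + 1/16 + 1/16 + 1/16 = 16/16 = 1.
Kraft's inequality requires Σ ≤ 1; here Σ = 1 ≤ 1, so such a prefix code exists.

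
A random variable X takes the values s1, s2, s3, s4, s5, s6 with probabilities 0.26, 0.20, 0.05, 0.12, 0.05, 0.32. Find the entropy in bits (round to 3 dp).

2.295 bits

H = −Σ pᵢ log₂ pᵢ.
−0.26·log₂(0.26) = 0.5053
−0.20·log₂(0.20) = 0.4644
−0.05·log₂(0.05) = 0.2161
−0.12·log₂(0.12) = 0.3671
−0.05·log₂(0.05) = 0.2161
−0.32·log₂(0.32) = 0.5260
Sum ≈ 2.2950 → 2.295 bits.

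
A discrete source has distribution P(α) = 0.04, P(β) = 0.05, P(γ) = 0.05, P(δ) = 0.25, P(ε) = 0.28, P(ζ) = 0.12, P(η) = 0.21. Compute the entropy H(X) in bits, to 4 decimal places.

2.4721 bits

H = −Σ pᵢ log₂ pᵢ.
−0.04·log₂(0.04) = 0.1858
−0.05·log₂(0.05) = 0.2161
−0.05·log₂(0.05) = 0.2161
−0.25·log₂(0.25) = 0.5000
−0.28·log₂(0.28) = 0.5142
−0.12·log₂(0.12) = 0.3671
−0.21·log₂(0.21) = 0.4728
Sum ≈ 2.4721 → 2.4721 bits.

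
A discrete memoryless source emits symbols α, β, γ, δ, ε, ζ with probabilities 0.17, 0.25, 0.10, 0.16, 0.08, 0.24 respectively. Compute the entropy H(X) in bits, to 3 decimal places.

2.475 bits

H = −Σ pᵢ log₂ pᵢ.
−0.17·log₂(0.17) = 0.4346
−0.25·log₂(0.25) = 0.5000
−0.10·log₂(0.10) = 0.3322
−0.16·log₂(0.16) = 0.4230
−0.08·log₂(0.08) = 0.2915
−0.24·log₂(0.24) = 0.4941
Sum ≈ 2.4754 → 2.475 bits.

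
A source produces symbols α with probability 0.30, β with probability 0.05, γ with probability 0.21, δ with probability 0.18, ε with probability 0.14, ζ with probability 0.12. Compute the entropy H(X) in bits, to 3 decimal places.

2.419 bits

H = −Σ pᵢ log₂ pᵢ.
−0.30·log₂(0.30) = 0.5211
−0.05·log₂(0.05) = 0.2161
−0.21·log₂(0.21) = 0.4728
−0.18·log₂(0.18) = 0.4453
−0.14·log₂(0.14) = 0.3971
−0.12·log₂(0.12) = 0.3671
Sum ≈ 2.4195 → 2.419 bits.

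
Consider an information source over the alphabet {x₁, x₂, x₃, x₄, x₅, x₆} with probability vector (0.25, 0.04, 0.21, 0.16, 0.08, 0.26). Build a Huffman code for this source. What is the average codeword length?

Repeatedly combine the two least-probable nodes; the expected code length is the sum of the merged weights.
merge 1/25 + 2/25 → 3/25
merge 3/25 + 4/25 → 7/25
merge 21/100 + 1/4 → 23/50
merge 13/50 + 7/25 → 27/50
merge 23/50 + 27/50 → 1
L = 3/25 + 7/25 + 23/50 + 27/50 + 1 = 12/5 = 2.4 bits/symbol.

2.4 bits/symbol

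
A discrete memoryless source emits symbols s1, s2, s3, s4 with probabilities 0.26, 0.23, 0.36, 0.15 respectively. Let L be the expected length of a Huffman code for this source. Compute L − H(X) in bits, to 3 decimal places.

Entropy H = −Σ p log₂ p ≈ 1.9341 bits.
Huffman merges: 3/20+23/100→19/50; 13/50+9/25→31/50; 19/50+31/50→1. L = 2 ≈ 2.0000.
L − H = 2.0000 − 1.9341 = 0.066 bits.

0.066 bits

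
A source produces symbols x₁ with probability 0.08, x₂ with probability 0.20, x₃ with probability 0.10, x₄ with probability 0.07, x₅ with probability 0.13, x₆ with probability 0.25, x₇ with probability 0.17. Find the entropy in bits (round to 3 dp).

2.674 bits

H = −Σ pᵢ log₂ pᵢ.
−0.08·log₂(0.08) = 0.2915
−0.20·log₂(0.20) = 0.4644
−0.10·log₂(0.10) = 0.3322
−0.07·log₂(0.07) = 0.2686
−0.13·log₂(0.13) = 0.3826
−0.25·log₂(0.25) = 0.5000
−0.17·log₂(0.17) = 0.4346
Sum ≈ 2.6739 → 2.674 bits.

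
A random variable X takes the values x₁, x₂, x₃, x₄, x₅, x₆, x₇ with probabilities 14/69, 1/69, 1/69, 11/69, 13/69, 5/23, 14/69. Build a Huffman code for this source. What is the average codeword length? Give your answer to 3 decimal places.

Repeatedly combine the two least-probable nodes; the expected code length is the sum of the merged weights.
merge 1/69 + 1/69 → 2/69
merge 2/69 + 11/69 → 13/69
merge 13/69 + 13/69 → 26/69
merge 14/69 + 14/69 → 28/69
merge 5/23 + 26/69 → 41/69
merge 28/69 + 41/69 → 1
L = 2/69 + 13/69 + 26/69 + 28/69 + 41/69 + 1 = 179/69 ≈ 2.594 bits/symbol.

2.594 bits/symbol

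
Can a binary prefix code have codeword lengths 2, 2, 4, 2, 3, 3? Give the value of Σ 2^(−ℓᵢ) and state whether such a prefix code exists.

1.0625; no

With common denominator 2^4 = 16: Σ 2^(−ℓᵢ) = 4/16 + 4/16 + 1/16 + 4/16 + 2/16 + 2/16 = 17/16 = 1.0625.
Kraft's inequality requires Σ ≤ 1; here Σ = 1.0625 > 1, so no such prefix code exists.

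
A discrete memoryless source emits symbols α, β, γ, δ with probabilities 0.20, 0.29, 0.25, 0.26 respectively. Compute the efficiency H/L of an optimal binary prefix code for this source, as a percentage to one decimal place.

Entropy H = −Σ p log₂ p ≈ 1.9876 bits.
Huffman merges: 1/5+1/4→9/20; 13/50+29/100→11/20; 9/20+11/20→1. L = 2 ≈ 2.0000.
Efficiency = H/L = 1.9876/2.0000 = 99.4%.

99.4%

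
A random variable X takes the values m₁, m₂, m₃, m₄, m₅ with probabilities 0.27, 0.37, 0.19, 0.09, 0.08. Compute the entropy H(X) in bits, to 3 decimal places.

2.100 bits

H = −Σ pᵢ log₂ pᵢ.
−0.27·log₂(0.27) = 0.5100
−0.37·log₂(0.37) = 0.5307
−0.19·log₂(0.19) = 0.4552
−0.09·log₂(0.09) = 0.3127
−0.08·log₂(0.08) = 0.2915
Sum ≈ 2.1001 → 2.100 bits.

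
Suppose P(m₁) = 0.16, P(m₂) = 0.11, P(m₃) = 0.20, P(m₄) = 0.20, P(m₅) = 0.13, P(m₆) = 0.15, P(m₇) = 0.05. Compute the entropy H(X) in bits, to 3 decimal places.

H = −Σ pᵢ log₂ pᵢ.
−0.16·log₂(0.16) = 0.4230
−0.11·log₂(0.11) = 0.3503
−0.20·log₂(0.20) = 0.4644
−0.20·log₂(0.20) = 0.4644
−0.13·log₂(0.13) = 0.3826
−0.15·log₂(0.15) = 0.4105
−0.05·log₂(0.05) = 0.2161
Sum ≈ 2.7114 → 2.711 bits.

2.711 bits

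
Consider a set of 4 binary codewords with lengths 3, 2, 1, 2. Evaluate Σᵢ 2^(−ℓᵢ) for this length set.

1.125

With common denominator 2^3 = 8: Σ 2^(−ℓᵢ) = 1/8 + 2/8 + 4/8 + 2/8 = 9/8 = 1.125.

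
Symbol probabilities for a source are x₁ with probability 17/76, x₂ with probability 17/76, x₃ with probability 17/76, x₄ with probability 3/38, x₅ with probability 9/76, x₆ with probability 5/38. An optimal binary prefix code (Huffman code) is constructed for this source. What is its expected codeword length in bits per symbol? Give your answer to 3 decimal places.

2.526 bits/symbol

Repeatedly combine the two least-probable nodes; the expected code length is the sum of the merged weights.
merge 3/38 + 9/76 → 15/76
merge 5/38 + 15/76 → 25/76
merge 17/76 + 17/76 → 17/38
merge 17/76 + 25/76 → 21/38
merge 17/38 + 21/38 → 1
L = 15/76 + 25/76 + 17/38 + 21/38 + 1 = 48/19 ≈ 2.526 bits/symbol.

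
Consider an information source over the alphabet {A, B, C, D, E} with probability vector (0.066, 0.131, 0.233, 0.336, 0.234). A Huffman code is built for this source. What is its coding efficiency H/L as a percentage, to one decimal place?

Entropy H = −Σ p log₂ p ≈ 2.1516 bits.
Huffman merges: 33/500+131/1000→197/1000; 197/1000+233/1000→43/100; 117/500+42/125→57/100; 43/100+57/100→1. L = 2197/1000 ≈ 2.1970.
Efficiency = H/L = 2.1516/2.1970 = 97.9%.

97.9%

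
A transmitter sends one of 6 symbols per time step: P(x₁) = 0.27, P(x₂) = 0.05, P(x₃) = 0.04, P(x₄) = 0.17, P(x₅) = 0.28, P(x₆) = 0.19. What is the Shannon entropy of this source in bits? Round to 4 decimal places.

2.3159 bits

H = −Σ pᵢ log₂ pᵢ.
−0.27·log₂(0.27) = 0.5100
−0.05·log₂(0.05) = 0.2161
−0.04·log₂(0.04) = 0.1858
−0.17·log₂(0.17) = 0.4346
−0.28·log₂(0.28) = 0.5142
−0.19·log₂(0.19) = 0.4552
Sum ≈ 2.3159 → 2.3159 bits.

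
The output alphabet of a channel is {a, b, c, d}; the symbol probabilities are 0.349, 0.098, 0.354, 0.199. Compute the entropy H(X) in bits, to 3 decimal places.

1.852 bits

H = −Σ pᵢ log₂ pᵢ.
−0.349·log₂(0.349) = 0.5300
−0.098·log₂(0.098) = 0.3284
−0.354·log₂(0.354) = 0.5304
−0.199·log₂(0.199) = 0.4635
Sum ≈ 1.8523 → 1.852 bits.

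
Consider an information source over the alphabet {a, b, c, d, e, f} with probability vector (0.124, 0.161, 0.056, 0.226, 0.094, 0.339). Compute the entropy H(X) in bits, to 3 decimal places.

H = −Σ pᵢ log₂ pᵢ.
−0.124·log₂(0.124) = 0.3734
−0.161·log₂(0.161) = 0.4242
−0.056·log₂(0.056) = 0.2329
−0.226·log₂(0.226) = 0.4849
−0.094·log₂(0.094) = 0.3207
−0.339·log₂(0.339) = 0.5291
Sum ≈ 2.3651 → 2.365 bits.

2.365 bits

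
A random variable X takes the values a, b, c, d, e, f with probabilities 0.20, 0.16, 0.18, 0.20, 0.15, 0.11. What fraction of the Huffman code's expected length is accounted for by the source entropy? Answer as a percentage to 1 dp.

Entropy H = −Σ p log₂ p ≈ 2.5579 bits.
Huffman merges: 11/100+3/20→13/50; 4/25+9/50→17/50; 1/5+1/5→2/5; 13/50+17/50→3/5; 2/5+3/5→1. L = 13/5 ≈ 2.6000.
Efficiency = H/L = 2.5579/2.6000 = 98.4%.

98.4%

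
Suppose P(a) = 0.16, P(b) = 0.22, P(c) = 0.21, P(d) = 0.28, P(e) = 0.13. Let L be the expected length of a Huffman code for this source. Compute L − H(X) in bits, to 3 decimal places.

Entropy H = −Σ p log₂ p ≈ 2.2733 bits.
Huffman merges: 13/100+4/25→29/100; 21/100+11/50→43/100; 7/25+29/100→57/100; 43/100+57/100→1. L = 229/100 ≈ 2.2900.
L − H = 2.2900 − 2.2733 = 0.017 bits.

0.017 bits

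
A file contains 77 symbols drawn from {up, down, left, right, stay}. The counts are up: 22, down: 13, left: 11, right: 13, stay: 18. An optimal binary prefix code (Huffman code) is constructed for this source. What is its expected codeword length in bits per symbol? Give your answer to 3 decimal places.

2.312 bits/symbol

Probabilities are the counts divided by 77.
Repeatedly combine the two least-probable nodes; the expected code length is the sum of the merged weights.
merge 1/7 + 13/77 → 24/77
merge 13/77 + 18/77 → 31/77
merge 2/7 + 24/77 → 46/77
merge 31/77 + 46/77 → 1
L = 24/77 + 31/77 + 46/77 + 1 = 178/77 ≈ 2.312 bits/symbol.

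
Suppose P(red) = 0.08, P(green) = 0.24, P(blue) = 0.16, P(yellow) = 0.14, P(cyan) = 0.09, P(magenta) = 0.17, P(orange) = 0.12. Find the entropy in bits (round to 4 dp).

2.7201 bits

H = −Σ pᵢ log₂ pᵢ.
−0.08·log₂(0.08) = 0.2915
−0.24·log₂(0.24) = 0.4941
−0.16·log₂(0.16) = 0.4230
−0.14·log₂(0.14) = 0.3971
−0.09·log₂(0.09) = 0.3127
−0.17·log₂(0.17) = 0.4346
−0.12·log₂(0.12) = 0.3671
Sum ≈ 2.7201 → 2.7201 bits.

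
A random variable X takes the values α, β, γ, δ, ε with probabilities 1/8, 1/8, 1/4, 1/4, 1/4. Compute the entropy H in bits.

Each probability is a power of 1/2, so log₂(1/p) is an integer.
H = Σ p·log₂(1/p) = 1/8·3 + 1/8·3 + 1/4·2 + 1/4·2 + 1/4·2 = 2.25 bits.

2.25 bits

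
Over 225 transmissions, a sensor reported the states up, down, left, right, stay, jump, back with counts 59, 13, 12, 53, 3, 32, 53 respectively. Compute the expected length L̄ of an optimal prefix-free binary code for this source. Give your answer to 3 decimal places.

2.458 bits/symbol

Probabilities are the counts divided by 225.
Repeatedly combine the two least-probable nodes; the expected code length is the sum of the merged weights.
merge 1/75 + 4/75 → 1/15
merge 13/225 + 1/15 → 28/225
merge 28/225 + 32/225 → 4/15
merge 53/225 + 53/225 → 106/225
merge 59/225 + 4/15 → 119/225
merge 106/225 + 119/225 → 1
L = 1/15 + 28/225 + 4/15 + 106/225 + 119/225 + 1 = 553/225 ≈ 2.458 bits/symbol.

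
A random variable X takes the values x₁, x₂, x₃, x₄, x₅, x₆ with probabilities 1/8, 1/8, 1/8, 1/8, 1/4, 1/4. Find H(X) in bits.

2.5 bits

Each probability is a power of 1/2, so log₂(1/p) is an integer.
H = Σ p·log₂(1/p) = 1/8·3 + 1/8·3 + 1/8·3 + 1/8·3 + 1/4·2 + 1/4·2 = 2.5 bits.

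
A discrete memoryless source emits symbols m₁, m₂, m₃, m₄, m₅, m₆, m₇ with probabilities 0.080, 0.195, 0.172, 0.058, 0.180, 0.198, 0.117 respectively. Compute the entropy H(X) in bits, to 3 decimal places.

2.697 bits

H = −Σ pᵢ log₂ pᵢ.
−0.080·log₂(0.080) = 0.2915
−0.195·log₂(0.195) = 0.4599
−0.172·log₂(0.172) = 0.4368
−0.058·log₂(0.058) = 0.2383
−0.180·log₂(0.180) = 0.4453
−0.198·log₂(0.198) = 0.4626
−0.117·log₂(0.117) = 0.3622
Sum ≈ 2.6965 → 2.697 bits.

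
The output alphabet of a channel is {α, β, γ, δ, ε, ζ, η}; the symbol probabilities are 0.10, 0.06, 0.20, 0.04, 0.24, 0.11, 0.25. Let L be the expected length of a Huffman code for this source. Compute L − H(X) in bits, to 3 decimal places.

0.040 bits

Entropy H = −Σ p log₂ p ≈ 2.5703 bits.
Huffman merges: 1/25+3/50→1/10; 1/10+1/10→1/5; 11/100+1/5→31/100; 1/5+6/25→11/25; 1/4+31/100→14/25; 11/25+14/25→1. L = 261/100 ≈ 2.6100.
L − H = 2.6100 − 2.5703 = 0.040 bits.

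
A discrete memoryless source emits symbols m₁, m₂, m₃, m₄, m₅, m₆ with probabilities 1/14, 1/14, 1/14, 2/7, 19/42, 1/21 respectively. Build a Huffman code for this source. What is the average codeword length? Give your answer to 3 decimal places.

2.071 bits/symbol

Repeatedly combine the two least-probable nodes; the expected code length is the sum of the merged weights.
merge 1/21 + 1/14 → 5/42
merge 1/14 + 1/14 → 1/7
merge 5/42 + 1/7 → 11/42
merge 11/42 + 2/7 → 23/42
merge 19/42 + 23/42 → 1
L = 5/42 + 1/7 + 11/42 + 23/42 + 1 = 29/14 ≈ 2.071 bits/symbol.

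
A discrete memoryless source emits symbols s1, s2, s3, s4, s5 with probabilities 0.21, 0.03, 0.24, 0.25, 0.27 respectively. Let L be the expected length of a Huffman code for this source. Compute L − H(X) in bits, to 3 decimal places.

Entropy H = −Σ p log₂ p ≈ 2.1287 bits.
Huffman merges: 3/100+21/100→6/25; 6/25+6/25→12/25; 1/4+27/100→13/25; 12/25+13/25→1. L = 56/25 ≈ 2.2400.
L − H = 2.2400 − 2.1287 = 0.111 bits.

0.111 bits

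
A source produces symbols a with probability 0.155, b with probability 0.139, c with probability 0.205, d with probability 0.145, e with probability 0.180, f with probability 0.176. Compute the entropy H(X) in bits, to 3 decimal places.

2.572 bits

H = −Σ pᵢ log₂ pᵢ.
−0.155·log₂(0.155) = 0.4169
−0.139·log₂(0.139) = 0.3957
−0.205·log₂(0.205) = 0.4687
−0.145·log₂(0.145) = 0.4040
−0.180·log₂(0.180) = 0.4453
−0.176·log₂(0.176) = 0.4411
Sum ≈ 2.5717 → 2.572 bits.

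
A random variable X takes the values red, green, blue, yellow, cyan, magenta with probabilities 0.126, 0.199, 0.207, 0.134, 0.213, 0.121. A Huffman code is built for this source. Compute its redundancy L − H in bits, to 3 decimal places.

Entropy H = −Σ p log₂ p ≈ 2.5429 bits.
Huffman merges: 121/1000+63/500→247/1000; 67/500+199/1000→333/1000; 207/1000+213/1000→21/50; 247/1000+333/1000→29/50; 21/50+29/50→1. L = 129/50 ≈ 2.5800.
L − H = 2.5800 − 2.5429 = 0.037 bits.

0.037 bits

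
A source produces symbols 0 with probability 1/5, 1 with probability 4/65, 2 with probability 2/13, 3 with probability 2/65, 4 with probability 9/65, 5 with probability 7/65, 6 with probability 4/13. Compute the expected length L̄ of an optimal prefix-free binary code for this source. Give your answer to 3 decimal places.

Repeatedly combine the two least-probable nodes; the expected code length is the sum of the merged weights.
merge 2/65 + 4/65 → 6/65
merge 6/65 + 7/65 → 1/5
merge 9/65 + 2/13 → 19/65
merge 1/5 + 1/5 → 2/5
merge 19/65 + 4/13 → 3/5
merge 2/5 + 3/5 → 1
L = 6/65 + 1/5 + 19/65 + 2/5 + 3/5 + 1 = 168/65 ≈ 2.585 bits/symbol.

2.585 bits/symbol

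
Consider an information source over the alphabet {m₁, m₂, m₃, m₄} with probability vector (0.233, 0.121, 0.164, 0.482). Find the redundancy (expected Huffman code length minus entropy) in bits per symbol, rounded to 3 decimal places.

0.009 bits

Entropy H = −Σ p log₂ p ≈ 1.7936 bits.
Huffman merges: 121/1000+41/250→57/200; 233/1000+57/200→259/500; 241/500+259/500→1. L = 1803/1000 ≈ 1.8030.
L − H = 1.8030 − 1.7936 = 0.009 bits.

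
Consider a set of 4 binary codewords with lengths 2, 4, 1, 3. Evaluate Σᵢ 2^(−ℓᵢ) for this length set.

0.9375

With common denominator 2^4 = 16: Σ 2^(−ℓᵢ) = 4/16 + 1/16 + 8/16 + 2/16 = 15/16 = 0.9375.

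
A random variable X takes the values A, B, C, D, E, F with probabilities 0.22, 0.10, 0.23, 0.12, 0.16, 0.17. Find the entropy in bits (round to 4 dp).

2.5251 bits

H = −Σ pᵢ log₂ pᵢ.
−0.22·log₂(0.22) = 0.4806
−0.10·log₂(0.10) = 0.3322
−0.23·log₂(0.23) = 0.4877
−0.12·log₂(0.12) = 0.3671
−0.16·log₂(0.16) = 0.4230
−0.17·log₂(0.17) = 0.4346
Sum ≈ 2.5251 → 2.5251 bits.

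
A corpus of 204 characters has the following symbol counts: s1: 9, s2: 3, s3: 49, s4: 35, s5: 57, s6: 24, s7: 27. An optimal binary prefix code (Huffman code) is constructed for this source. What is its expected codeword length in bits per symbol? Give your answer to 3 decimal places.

2.539 bits/symbol

Probabilities are the counts divided by 204.
Repeatedly combine the two least-probable nodes; the expected code length is the sum of the merged weights.
merge 1/68 + 3/68 → 1/17
merge 1/17 + 2/17 → 3/17
merge 9/68 + 35/204 → 31/102
merge 3/17 + 49/204 → 5/12
merge 19/68 + 31/102 → 7/12
merge 5/12 + 7/12 → 1
L = 1/17 + 3/17 + 31/102 + 5/12 + 7/12 + 1 = 259/102 ≈ 2.539 bits/symbol.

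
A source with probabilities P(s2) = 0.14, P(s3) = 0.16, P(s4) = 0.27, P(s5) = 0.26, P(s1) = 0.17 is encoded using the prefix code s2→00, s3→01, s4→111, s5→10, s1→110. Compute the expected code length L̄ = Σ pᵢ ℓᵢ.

2.44 bits/symbol

L̄ = Σ pᵢ·ℓᵢ = 0.14·2 + 0.16·2 + 0.27·3 + 0.26·2 + 0.17·3 = 2.44 bits/symbol.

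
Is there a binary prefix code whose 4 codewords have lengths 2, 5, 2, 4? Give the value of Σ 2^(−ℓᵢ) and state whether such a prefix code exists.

With common denominator 2^5 = 32: Σ 2^(−ℓᵢ) = 8/32 + 1/32 + 8/32 + 2/32 = 19/32 = 0.59375.
Kraft's inequality requires Σ ≤ 1; here Σ = 0.59375 ≤ 1, so such a prefix code exists.

0.59375; yes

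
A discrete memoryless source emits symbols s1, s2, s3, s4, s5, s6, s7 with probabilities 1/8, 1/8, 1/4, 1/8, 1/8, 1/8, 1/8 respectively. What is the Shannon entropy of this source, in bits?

2.75 bits

Each probability is a power of 1/2, so log₂(1/p) is an integer.
H = Σ p·log₂(1/p) = 1/8·3 + 1/8·3 + 1/4·2 + 1/8·3 + 1/8·3 + 1/8·3 + 1/8·3 = 2.75 bits.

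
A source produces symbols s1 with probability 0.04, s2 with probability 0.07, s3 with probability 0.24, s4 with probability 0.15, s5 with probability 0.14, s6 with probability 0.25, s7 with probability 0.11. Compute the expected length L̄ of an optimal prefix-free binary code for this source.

2.62 bits/symbol

Repeatedly combine the two least-probable nodes; the expected code length is the sum of the merged weights.
merge 1/25 + 7/100 → 11/100
merge 11/100 + 11/100 → 11/50
merge 7/50 + 3/20 → 29/100
merge 11/50 + 6/25 → 23/50
merge 1/4 + 29/100 → 27/50
merge 23/50 + 27/50 → 1
L = 11/100 + 11/50 + 29/100 + 23/50 + 27/50 + 1 = 131/50 = 2.62 bits/symbol.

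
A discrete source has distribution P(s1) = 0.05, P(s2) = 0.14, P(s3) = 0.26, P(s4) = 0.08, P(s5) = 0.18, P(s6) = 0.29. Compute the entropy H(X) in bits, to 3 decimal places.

2.373 bits

H = −Σ pᵢ log₂ pᵢ.
−0.05·log₂(0.05) = 0.2161
−0.14·log₂(0.14) = 0.3971
−0.26·log₂(0.26) = 0.5053
−0.08·log₂(0.08) = 0.2915
−0.18·log₂(0.18) = 0.4453
−0.29·log₂(0.29) = 0.5179
Sum ≈ 2.3732 → 2.373 bits.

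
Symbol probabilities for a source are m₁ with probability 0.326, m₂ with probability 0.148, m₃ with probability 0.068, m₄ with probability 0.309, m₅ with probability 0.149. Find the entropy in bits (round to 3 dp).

2.132 bits

H = −Σ pᵢ log₂ pᵢ.
−0.326·log₂(0.326) = 0.5272
−0.148·log₂(0.148) = 0.4079
−0.068·log₂(0.068) = 0.2637
−0.309·log₂(0.309) = 0.5235
−0.149·log₂(0.149) = 0.4092
Sum ≈ 2.1316 → 2.132 bits.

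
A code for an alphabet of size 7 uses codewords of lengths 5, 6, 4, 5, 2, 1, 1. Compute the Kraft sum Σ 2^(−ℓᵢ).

With common denominator 2^6 = 64: Σ 2^(−ℓᵢ) = 2/64 + 1/64 + 4/64 + 2/64 + 16/64 + 32/64 + 32/64 = 89/64 = 1.390625.

1.390625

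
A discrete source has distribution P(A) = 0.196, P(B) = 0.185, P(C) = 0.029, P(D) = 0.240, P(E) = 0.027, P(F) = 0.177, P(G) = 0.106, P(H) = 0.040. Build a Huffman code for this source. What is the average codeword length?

2.716 bits/symbol

Repeatedly combine the two least-probable nodes; the expected code length is the sum of the merged weights.
merge 27/1000 + 29/1000 → 7/125
merge 1/25 + 7/125 → 12/125
merge 12/125 + 53/500 → 101/500
merge 177/1000 + 37/200 → 181/500
merge 49/250 + 101/500 → 199/500
merge 6/25 + 181/500 → 301/500
merge 199/500 + 301/500 → 1
L = 7/125 + 12/125 + 101/500 + 181/500 + 199/500 + 301/500 + 1 = 679/250 = 2.716 bits/symbol.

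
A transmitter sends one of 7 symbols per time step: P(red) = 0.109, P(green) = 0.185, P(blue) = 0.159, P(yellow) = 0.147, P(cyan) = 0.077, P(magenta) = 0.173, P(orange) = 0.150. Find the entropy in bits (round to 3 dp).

2.761 bits

H = −Σ pᵢ log₂ pᵢ.
−0.109·log₂(0.109) = 0.3485
−0.185·log₂(0.185) = 0.4504
−0.159·log₂(0.159) = 0.4218
−0.147·log₂(0.147) = 0.4066
−0.077·log₂(0.077) = 0.2848
−0.173·log₂(0.173) = 0.4379
−0.150·log₂(0.150) = 0.4105
Sum ≈ 2.7606 → 2.761 bits.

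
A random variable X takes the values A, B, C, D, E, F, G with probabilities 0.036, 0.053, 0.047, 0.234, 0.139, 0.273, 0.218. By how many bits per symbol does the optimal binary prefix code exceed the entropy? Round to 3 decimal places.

0.013 bits

Entropy H = −Σ p log₂ p ≈ 2.4810 bits.
Huffman merges: 9/250+47/1000→83/1000; 53/1000+83/1000→17/125; 17/125+139/1000→11/40; 109/500+117/500→113/250; 273/1000+11/40→137/250; 113/250+137/250→1. L = 1247/500 ≈ 2.4940.
L − H = 2.4940 − 2.4810 = 0.013 bits.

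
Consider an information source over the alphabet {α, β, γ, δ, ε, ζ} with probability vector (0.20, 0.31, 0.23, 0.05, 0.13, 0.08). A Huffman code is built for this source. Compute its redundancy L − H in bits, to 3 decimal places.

0.024 bits

Entropy H = −Σ p log₂ p ≈ 2.3661 bits.
Huffman merges: 1/20+2/25→13/100; 13/100+13/100→13/50; 1/5+23/100→43/100; 13/50+31/100→57/100; 43/100+57/100→1. L = 239/100 ≈ 2.3900.
L − H = 2.3900 − 2.3661 = 0.024 bits.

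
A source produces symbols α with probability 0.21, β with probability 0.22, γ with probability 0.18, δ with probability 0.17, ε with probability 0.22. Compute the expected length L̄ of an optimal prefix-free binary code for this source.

2.35 bits/symbol

Repeatedly combine the two least-probable nodes; the expected code length is the sum of the merged weights.
merge 17/100 + 9/50 → 7/20
merge 21/100 + 11/50 → 43/100
merge 11/50 + 7/20 → 57/100
merge 43/100 + 57/100 → 1
L = 7/20 + 43/100 + 57/100 + 1 = 47/20 = 2.35 bits/symbol.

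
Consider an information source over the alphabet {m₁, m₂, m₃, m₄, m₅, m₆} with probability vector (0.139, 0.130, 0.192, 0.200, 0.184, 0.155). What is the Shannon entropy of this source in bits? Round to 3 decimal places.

H = −Σ pᵢ log₂ pᵢ.
−0.139·log₂(0.139) = 0.3957
−0.130·log₂(0.130) = 0.3826
−0.192·log₂(0.192) = 0.4571
−0.200·log₂(0.200) = 0.4644
−0.184·log₂(0.184) = 0.4494
−0.155·log₂(0.155) = 0.4169
Sum ≈ 2.5661 → 2.566 bits.

2.566 bits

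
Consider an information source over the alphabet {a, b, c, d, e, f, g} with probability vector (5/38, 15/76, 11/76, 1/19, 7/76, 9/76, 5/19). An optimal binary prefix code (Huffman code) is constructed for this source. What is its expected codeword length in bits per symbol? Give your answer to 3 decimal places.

Repeatedly combine the two least-probable nodes; the expected code length is the sum of the merged weights.
merge 1/19 + 7/76 → 11/76
merge 9/76 + 5/38 → 1/4
merge 11/76 + 11/76 → 11/38
merge 15/76 + 1/4 → 17/38
merge 5/19 + 11/38 → 21/38
merge 17/38 + 21/38 → 1
L = 11/76 + 1/4 + 11/38 + 17/38 + 21/38 + 1 = 51/19 ≈ 2.684 bits/symbol.

2.684 bits/symbol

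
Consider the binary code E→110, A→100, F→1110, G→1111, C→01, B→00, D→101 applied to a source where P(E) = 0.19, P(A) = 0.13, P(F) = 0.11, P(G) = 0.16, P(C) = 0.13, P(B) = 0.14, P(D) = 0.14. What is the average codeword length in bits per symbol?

3 bits/symbol

L̄ = Σ pᵢ·ℓᵢ = 0.19·3 + 0.13·3 + 0.11·4 + 0.16·4 + 0.13·2 + 0.14·2 + 0.14·3 = 3 bits/symbol.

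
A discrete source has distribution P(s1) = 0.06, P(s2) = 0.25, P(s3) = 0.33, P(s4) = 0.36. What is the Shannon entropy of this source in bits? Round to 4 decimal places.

1.8020 bits

H = −Σ pᵢ log₂ pᵢ.
−0.06·log₂(0.06) = 0.2435
−0.25·log₂(0.25) = 0.5000
−0.33·log₂(0.33) = 0.5278
−0.36·log₂(0.36) = 0.5306
Sum ≈ 1.8020 → 1.8020 bits.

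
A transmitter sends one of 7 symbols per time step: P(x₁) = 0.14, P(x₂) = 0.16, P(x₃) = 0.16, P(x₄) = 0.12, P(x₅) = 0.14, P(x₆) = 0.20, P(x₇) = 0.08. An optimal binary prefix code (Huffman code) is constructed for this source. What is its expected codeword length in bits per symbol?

Repeatedly combine the two least-probable nodes; the expected code length is the sum of the merged weights.
merge 2/25 + 3/25 → 1/5
merge 7/50 + 7/50 → 7/25
merge 4/25 + 4/25 → 8/25
merge 1/5 + 1/5 → 2/5
merge 7/25 + 8/25 → 3/5
merge 2/5 + 3/5 → 1
L = 1/5 + 7/25 + 8/25 + 2/5 + 3/5 + 1 = 14/5 = 2.8 bits/symbol.

2.8 bits/symbol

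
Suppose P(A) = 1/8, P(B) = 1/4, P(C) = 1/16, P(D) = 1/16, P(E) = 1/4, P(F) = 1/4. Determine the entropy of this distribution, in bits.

2.375 bits

Each probability is a power of 1/2, so log₂(1/p) is an integer.
H = Σ p·log₂(1/p) = 1/8·3 + 1/4·2 + 1/16·4 + 1/16·4 + 1/4·2 + 1/4·2 = 2.375 bits.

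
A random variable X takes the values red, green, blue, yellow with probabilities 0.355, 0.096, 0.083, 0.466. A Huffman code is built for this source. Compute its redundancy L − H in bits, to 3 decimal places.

0.047 bits

Entropy H = −Σ p log₂ p ≈ 1.6663 bits.
Huffman merges: 83/1000+12/125→179/1000; 179/1000+71/200→267/500; 233/500+267/500→1. L = 1713/1000 ≈ 1.7130.
L − H = 1.7130 − 1.6663 = 0.047 bits.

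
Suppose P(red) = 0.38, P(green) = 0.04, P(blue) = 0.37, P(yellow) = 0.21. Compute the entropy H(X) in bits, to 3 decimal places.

H = −Σ pᵢ log₂ pᵢ.
−0.38·log₂(0.38) = 0.5305
−0.04·log₂(0.04) = 0.1858
−0.37·log₂(0.37) = 0.5307
−0.21·log₂(0.21) = 0.4728
Sum ≈ 1.7198 → 1.720 bits.

1.720 bits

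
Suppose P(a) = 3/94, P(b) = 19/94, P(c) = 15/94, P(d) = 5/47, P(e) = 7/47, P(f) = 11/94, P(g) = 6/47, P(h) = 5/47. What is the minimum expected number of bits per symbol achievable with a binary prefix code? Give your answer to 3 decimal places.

2.936 bits/symbol

Repeatedly combine the two least-probable nodes; the expected code length is the sum of the merged weights.
merge 3/94 + 5/47 → 13/94
merge 5/47 + 11/94 → 21/94
merge 6/47 + 13/94 → 25/94
merge 7/47 + 15/94 → 29/94
merge 19/94 + 21/94 → 20/47
merge 25/94 + 29/94 → 27/47
merge 20/47 + 27/47 → 1
L = 13/94 + 21/94 + 25/94 + 29/94 + 20/47 + 27/47 + 1 = 138/47 ≈ 2.936 bits/symbol.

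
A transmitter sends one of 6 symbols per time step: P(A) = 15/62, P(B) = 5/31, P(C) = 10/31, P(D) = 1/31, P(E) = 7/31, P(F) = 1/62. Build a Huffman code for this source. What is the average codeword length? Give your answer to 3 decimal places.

Repeatedly combine the two least-probable nodes; the expected code length is the sum of the merged weights.
merge 1/62 + 1/31 → 3/62
merge 3/62 + 5/31 → 13/62
merge 13/62 + 7/31 → 27/62
merge 15/62 + 10/31 → 35/62
merge 27/62 + 35/62 → 1
L = 3/62 + 13/62 + 27/62 + 35/62 + 1 = 70/31 ≈ 2.258 bits/symbol.

2.258 bits/symbol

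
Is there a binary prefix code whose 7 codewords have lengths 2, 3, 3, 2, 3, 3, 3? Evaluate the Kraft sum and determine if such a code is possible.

With common denominator 2^3 = 8: Σ 2^(−ℓᵢ) = 2/8 + 1/8 + 1/8 + 2/8 + 1/8 + 1/8 + 1/8 = 9/8 = 1.125.
Kraft's inequality requires Σ ≤ 1; here Σ = 1.125 > 1, so no such prefix code exists.

1.125; no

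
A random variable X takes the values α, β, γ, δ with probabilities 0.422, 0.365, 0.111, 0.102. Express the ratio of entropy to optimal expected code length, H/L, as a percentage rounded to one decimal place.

Entropy H = −Σ p log₂ p ≈ 1.7439 bits.
Huffman merges: 51/500+111/1000→213/1000; 213/1000+73/200→289/500; 211/500+289/500→1. L = 1791/1000 ≈ 1.7910.
Efficiency = H/L = 1.7439/1.7910 = 97.4%.

97.4%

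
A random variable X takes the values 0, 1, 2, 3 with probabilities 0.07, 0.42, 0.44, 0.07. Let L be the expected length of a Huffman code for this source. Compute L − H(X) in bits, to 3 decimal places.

Entropy H = −Σ p log₂ p ≈ 1.5839 bits.
Huffman merges: 7/100+7/100→7/50; 7/50+21/50→14/25; 11/25+14/25→1. L = 17/10 ≈ 1.7000.
L − H = 1.7000 − 1.5839 = 0.116 bits.

0.116 bits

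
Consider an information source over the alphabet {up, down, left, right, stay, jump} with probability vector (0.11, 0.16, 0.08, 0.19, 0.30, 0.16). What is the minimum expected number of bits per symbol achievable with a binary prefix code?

Repeatedly combine the two least-probable nodes; the expected code length is the sum of the merged weights.
merge 2/25 + 11/100 → 19/100
merge 4/25 + 4/25 → 8/25
merge 19/100 + 19/100 → 19/50
merge 3/10 + 8/25 → 31/50
merge 19/50 + 31/50 → 1
L = 19/100 + 8/25 + 19/50 + 31/50 + 1 = 251/100 = 2.51 bits/symbol.

2.51 bits/symbol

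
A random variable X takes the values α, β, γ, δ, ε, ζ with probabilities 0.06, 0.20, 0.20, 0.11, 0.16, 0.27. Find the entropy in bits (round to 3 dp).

H = −Σ pᵢ log₂ pᵢ.
−0.06·log₂(0.06) = 0.2435
−0.20·log₂(0.20) = 0.4644
−0.20·log₂(0.20) = 0.4644
−0.11·log₂(0.11) = 0.3503
−0.16·log₂(0.16) = 0.4230
−0.27·log₂(0.27) = 0.5100
Sum ≈ 2.4556 → 2.456 bits.

2.456 bits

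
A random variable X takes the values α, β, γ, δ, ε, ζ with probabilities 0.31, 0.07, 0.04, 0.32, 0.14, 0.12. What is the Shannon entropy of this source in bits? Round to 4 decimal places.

H = −Σ pᵢ log₂ pᵢ.
−0.31·log₂(0.31) = 0.5238
−0.07·log₂(0.07) = 0.2686
−0.04·log₂(0.04) = 0.1858
−0.32·log₂(0.32) = 0.5260
−0.14·log₂(0.14) = 0.3971
−0.12·log₂(0.12) = 0.3671
Sum ≈ 2.2683 → 2.2683 bits.

2.2683 bits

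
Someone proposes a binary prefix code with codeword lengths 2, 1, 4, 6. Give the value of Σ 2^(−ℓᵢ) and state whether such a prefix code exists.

0.828125; yes

With common denominator 2^6 = 64: Σ 2^(−ℓᵢ) = 16/64 + 32/64 + 4/64 + 1/64 = 53/64 = 0.828125.
Kraft's inequality requires Σ ≤ 1; here Σ = 0.828125 ≤ 1, so such a prefix code exists.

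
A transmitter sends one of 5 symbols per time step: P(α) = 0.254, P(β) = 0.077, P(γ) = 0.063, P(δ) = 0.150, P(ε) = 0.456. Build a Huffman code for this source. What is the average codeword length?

Repeatedly combine the two least-probable nodes; the expected code length is the sum of the merged weights.
merge 63/1000 + 77/1000 → 7/50
merge 7/50 + 3/20 → 29/100
merge 127/500 + 29/100 → 68/125
merge 57/125 + 68/125 → 1
L = 7/50 + 29/100 + 68/125 + 1 = 987/500 = 1.974 bits/symbol.

1.974 bits/symbol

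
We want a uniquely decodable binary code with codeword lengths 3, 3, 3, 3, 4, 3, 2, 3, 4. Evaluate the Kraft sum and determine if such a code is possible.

1.125; no

With common denominator 2^4 = 16: Σ 2^(−ℓᵢ) = 2/16 + 2/16 + 2/16 + 2/16 + 1/16 + 2/16 + 4/16 + 2/16 + 1/16 = 18/16 = 1.125.
Kraft's inequality requires Σ ≤ 1; here Σ = 1.125 > 1, so no such prefix code exists.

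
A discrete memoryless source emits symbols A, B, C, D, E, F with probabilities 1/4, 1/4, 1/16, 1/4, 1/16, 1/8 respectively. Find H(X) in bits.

2.375 bits

Each probability is a power of 1/2, so log₂(1/p) is an integer.
H = Σ p·log₂(1/p) = 1/4·2 + 1/4·2 + 1/16·4 + 1/4·2 + 1/16·4 + 1/8·3 = 2.375 bits.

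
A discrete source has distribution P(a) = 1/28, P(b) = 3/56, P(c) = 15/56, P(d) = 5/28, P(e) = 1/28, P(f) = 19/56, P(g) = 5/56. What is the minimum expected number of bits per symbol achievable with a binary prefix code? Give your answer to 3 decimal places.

2.411 bits/symbol

Repeatedly combine the two least-probable nodes; the expected code length is the sum of the merged weights.
merge 1/28 + 1/28 → 1/14
merge 3/56 + 1/14 → 1/8
merge 5/56 + 1/8 → 3/14
merge 5/28 + 3/14 → 11/28
merge 15/56 + 19/56 → 17/28
merge 11/28 + 17/28 → 1
L = 1/14 + 1/8 + 3/14 + 11/28 + 17/28 + 1 = 135/56 ≈ 2.411 bits/symbol.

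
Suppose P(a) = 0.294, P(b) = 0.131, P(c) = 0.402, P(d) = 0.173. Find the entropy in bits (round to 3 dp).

1.870 bits

H = −Σ pᵢ log₂ pᵢ.
−0.294·log₂(0.294) = 0.5192
−0.131·log₂(0.131) = 0.3841
−0.402·log₂(0.402) = 0.5285
−0.173·log₂(0.173) = 0.4379
Sum ≈ 1.8698 → 1.870 bits.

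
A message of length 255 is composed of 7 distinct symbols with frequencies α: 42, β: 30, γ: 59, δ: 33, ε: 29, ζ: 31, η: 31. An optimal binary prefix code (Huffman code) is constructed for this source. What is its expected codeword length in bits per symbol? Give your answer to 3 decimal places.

2.769 bits/symbol

Probabilities are the counts divided by 255.
Repeatedly combine the two least-probable nodes; the expected code length is the sum of the merged weights.
merge 29/255 + 2/17 → 59/255
merge 31/255 + 31/255 → 62/255
merge 11/85 + 14/85 → 5/17
merge 59/255 + 59/255 → 118/255
merge 62/255 + 5/17 → 137/255
merge 118/255 + 137/255 → 1
L = 59/255 + 62/255 + 5/17 + 118/255 + 137/255 + 1 = 706/255 ≈ 2.769 bits/symbol.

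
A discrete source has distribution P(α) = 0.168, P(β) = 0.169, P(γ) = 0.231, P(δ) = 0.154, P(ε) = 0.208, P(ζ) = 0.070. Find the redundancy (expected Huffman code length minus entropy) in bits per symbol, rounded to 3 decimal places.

Entropy H = −Σ p log₂ p ≈ 2.5095 bits.
Huffman merges: 7/100+77/500→28/125; 21/125+169/1000→337/1000; 26/125+28/125→54/125; 231/1000+337/1000→71/125; 54/125+71/125→1. L = 2561/1000 ≈ 2.5610.
L − H = 2.5610 − 2.5095 = 0.051 bits.

0.051 bits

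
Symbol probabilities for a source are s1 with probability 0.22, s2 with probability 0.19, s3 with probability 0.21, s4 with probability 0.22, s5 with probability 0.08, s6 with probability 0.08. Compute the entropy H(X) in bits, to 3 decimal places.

2.472 bits

H = −Σ pᵢ log₂ pᵢ.
−0.22·log₂(0.22) = 0.4806
−0.19·log₂(0.19) = 0.4552
−0.21·log₂(0.21) = 0.4728
−0.22·log₂(0.22) = 0.4806
−0.08·log₂(0.08) = 0.2915
−0.08·log₂(0.08) = 0.2915
Sum ≈ 2.4722 → 2.472 bits.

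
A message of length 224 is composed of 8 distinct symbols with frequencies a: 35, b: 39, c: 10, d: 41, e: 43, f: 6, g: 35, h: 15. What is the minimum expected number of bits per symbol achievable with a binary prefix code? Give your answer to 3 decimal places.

Probabilities are the counts divided by 224.
Repeatedly combine the two least-probable nodes; the expected code length is the sum of the merged weights.
merge 3/112 + 5/112 → 1/14
merge 15/224 + 1/14 → 31/224
merge 31/224 + 5/32 → 33/112
merge 5/32 + 39/224 → 37/112
merge 41/224 + 43/224 → 3/8
merge 33/112 + 37/112 → 5/8
merge 3/8 + 5/8 → 1
L = 1/14 + 31/224 + 33/112 + 37/112 + 3/8 + 5/8 + 1 = 635/224 ≈ 2.835 bits/symbol.

2.835 bits/symbol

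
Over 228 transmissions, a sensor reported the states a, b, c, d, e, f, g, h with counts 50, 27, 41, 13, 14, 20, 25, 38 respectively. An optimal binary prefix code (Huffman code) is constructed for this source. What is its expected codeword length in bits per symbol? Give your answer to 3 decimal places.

2.899 bits/symbol

Probabilities are the counts divided by 228.
Repeatedly combine the two least-probable nodes; the expected code length is the sum of the merged weights.
merge 13/228 + 7/114 → 9/76
merge 5/57 + 25/228 → 15/76
merge 9/76 + 9/76 → 9/38
merge 1/6 + 41/228 → 79/228
merge 15/76 + 25/114 → 5/12
merge 9/38 + 79/228 → 7/12
merge 5/12 + 7/12 → 1
L = 9/76 + 15/76 + 9/38 + 79/228 + 5/12 + 7/12 + 1 = 661/228 ≈ 2.899 bits/symbol.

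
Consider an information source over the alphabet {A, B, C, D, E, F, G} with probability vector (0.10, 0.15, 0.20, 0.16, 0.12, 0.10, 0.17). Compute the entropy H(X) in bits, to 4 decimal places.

H = −Σ pᵢ log₂ pᵢ.
−0.10·log₂(0.10) = 0.3322
−0.15·log₂(0.15) = 0.4105
−0.20·log₂(0.20) = 0.4644
−0.16·log₂(0.16) = 0.4230
−0.12·log₂(0.12) = 0.3671
−0.10·log₂(0.10) = 0.3322
−0.17·log₂(0.17) = 0.4346
Sum ≈ 2.7640 → 2.7640 bits.

2.7640 bits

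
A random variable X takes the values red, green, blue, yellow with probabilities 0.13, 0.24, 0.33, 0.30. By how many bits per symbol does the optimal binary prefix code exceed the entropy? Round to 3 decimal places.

0.074 bits

Entropy H = −Σ p log₂ p ≈ 1.9257 bits.
Huffman merges: 13/100+6/25→37/100; 3/10+33/100→63/100; 37/100+63/100→1. L = 2 ≈ 2.0000.
L − H = 2.0000 − 1.9257 = 0.074 bits.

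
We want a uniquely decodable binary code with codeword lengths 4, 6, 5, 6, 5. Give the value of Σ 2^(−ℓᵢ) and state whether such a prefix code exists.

With common denominator 2^6 = 64: Σ 2^(−ℓᵢ) = 4/64 + 1/64 + 2/64 + 1/64 + 2/64 = 10/64 = 0.15625.
Kraft's inequality requires Σ ≤ 1; here Σ = 0.15625 ≤ 1, so such a prefix code exists.

0.15625; yes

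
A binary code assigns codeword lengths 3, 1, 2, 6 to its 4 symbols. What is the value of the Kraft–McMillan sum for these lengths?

0.890625

With common denominator 2^6 = 64: Σ 2^(−ℓᵢ) = 8/64 + 32/64 + 16/64 + 1/64 = 57/64 = 0.890625.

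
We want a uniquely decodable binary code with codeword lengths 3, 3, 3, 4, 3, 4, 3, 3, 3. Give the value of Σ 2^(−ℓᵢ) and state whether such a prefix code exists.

With common denominator 2^4 = 16: Σ 2^(−ℓᵢ) = 2/16 + 2/16 + 2/16 + 1/16 + 2/16 + 1/16 + 2/16 + 2/16 + 2/16 = 16/16 = 1.
Kraft's inequality requires Σ ≤ 1; here Σ = 1 ≤ 1, so such a prefix code exists.

1; yes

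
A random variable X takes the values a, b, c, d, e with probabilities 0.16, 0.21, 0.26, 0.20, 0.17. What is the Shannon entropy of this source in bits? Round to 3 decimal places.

2.300 bits

H = −Σ pᵢ log₂ pᵢ.
−0.16·log₂(0.16) = 0.4230
−0.21·log₂(0.21) = 0.4728
−0.26·log₂(0.26) = 0.5053
−0.20·log₂(0.20) = 0.4644
−0.17·log₂(0.17) = 0.4346
Sum ≈ 2.3001 → 2.300 bits.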